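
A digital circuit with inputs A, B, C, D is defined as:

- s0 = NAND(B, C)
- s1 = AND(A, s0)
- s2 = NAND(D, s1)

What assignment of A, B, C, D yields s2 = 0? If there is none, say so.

A=1, B=0, C=1, D=1

s2 = NAND(D, s1) must be 0, so both D = 1 and s1 = 1.
s1 = AND(A, s0) must be 1, so both A = 1 and s0 = 1.
Check with A=1, B=0, C=1, D=1:
s0 = NAND(B, C) = NAND(0, 1) = 1
s1 = AND(A, s0) = AND(1, 1) = 1
s2 = NAND(D, s1) = NAND(1, 1) = 0
So s2 = 0 as required.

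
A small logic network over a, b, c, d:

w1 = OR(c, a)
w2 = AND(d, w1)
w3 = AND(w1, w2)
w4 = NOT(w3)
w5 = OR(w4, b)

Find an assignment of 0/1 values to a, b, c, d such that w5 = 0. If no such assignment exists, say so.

a=1, b=0, c=0, d=1

Check with a=1, b=0, c=0, d=1:
w1 = OR(c, a) = OR(0, 1) = 1
w2 = AND(d, w1) = AND(1, 1) = 1
w3 = AND(w1, w2) = AND(1, 1) = 1
w4 = NOT(w3) = NOT 1 = 0
w5 = OR(w4, b) = OR(0, 0) = 0
So w5 = 0 as required.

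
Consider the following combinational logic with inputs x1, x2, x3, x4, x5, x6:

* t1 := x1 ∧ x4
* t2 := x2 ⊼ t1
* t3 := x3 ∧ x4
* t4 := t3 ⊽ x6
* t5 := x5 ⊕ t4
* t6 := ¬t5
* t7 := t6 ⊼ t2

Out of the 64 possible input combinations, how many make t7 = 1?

t7 = t6 ⊼ t2 must be 1, so at least one of t6, t2 is 0.
Enumerating the 64 input combinations, 36 give t7 = 1 and 28 give t7 = 0.

36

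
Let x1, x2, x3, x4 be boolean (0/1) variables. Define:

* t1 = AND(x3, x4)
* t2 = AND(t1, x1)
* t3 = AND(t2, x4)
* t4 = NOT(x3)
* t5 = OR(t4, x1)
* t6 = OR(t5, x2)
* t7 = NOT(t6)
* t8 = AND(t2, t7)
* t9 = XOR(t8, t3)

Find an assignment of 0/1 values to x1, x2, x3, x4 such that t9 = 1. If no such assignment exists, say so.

x1=1, x2=1, x3=1, x4=1

Check with x1=1, x2=1, x3=1, x4=1:
t1 = AND(x3, x4) = AND(1, 1) = 1
t2 = AND(t1, x1) = AND(1, 1) = 1
t3 = AND(t2, x4) = AND(1, 1) = 1
t4 = NOT(x3) = NOT 1 = 0
t5 = OR(t4, x1) = OR(0, 1) = 1
t6 = OR(t5, x2) = OR(1, 1) = 1
t7 = NOT(t6) = NOT 1 = 0
t8 = AND(t2, t7) = AND(1, 0) = 0
t9 = XOR(t8, t3) = XOR(0, 1) = 1
So t9 = 1 as required.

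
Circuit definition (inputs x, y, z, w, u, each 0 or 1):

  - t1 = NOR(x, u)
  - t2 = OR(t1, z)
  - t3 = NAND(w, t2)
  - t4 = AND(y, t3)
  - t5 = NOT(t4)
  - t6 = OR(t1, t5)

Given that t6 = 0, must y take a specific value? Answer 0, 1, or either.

1

t6 = OR(t1, t5) must be 0, so both t1 = 0 and t5 = 0.
t1 = NOR(x, u) must be 0, so at least one of x, u is 1.
t5 = NOT(t4) must be 0, so t4 = 1.
Every assignment with t6 = 0 has y = 1; there are 9 such assignment(s).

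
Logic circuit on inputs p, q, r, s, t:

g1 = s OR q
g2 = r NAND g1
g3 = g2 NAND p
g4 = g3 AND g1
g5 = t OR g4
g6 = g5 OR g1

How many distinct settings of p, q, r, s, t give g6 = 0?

4

g6 = g5 OR g1 must be 0, so both g5 = 0 and g1 = 0.
g5 = t OR g4 must be 0, so both t = 0 and g4 = 0.
Satisfying assignments:
  p=0, q=0, r=0, s=0, t=0
  p=0, q=0, r=1, s=0, t=0
  p=1, q=0, r=0, s=0, t=0
  p=1, q=0, r=1, s=0, t=0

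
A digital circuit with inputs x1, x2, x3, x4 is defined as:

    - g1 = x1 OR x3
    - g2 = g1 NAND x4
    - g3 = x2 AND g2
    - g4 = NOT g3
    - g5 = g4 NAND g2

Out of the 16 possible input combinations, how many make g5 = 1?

11

g5 = g4 NAND g2 must be 1, so at least one of g4, g2 is 0.
Enumerating the 16 input combinations, 11 give g5 = 1 and 5 give g5 = 0.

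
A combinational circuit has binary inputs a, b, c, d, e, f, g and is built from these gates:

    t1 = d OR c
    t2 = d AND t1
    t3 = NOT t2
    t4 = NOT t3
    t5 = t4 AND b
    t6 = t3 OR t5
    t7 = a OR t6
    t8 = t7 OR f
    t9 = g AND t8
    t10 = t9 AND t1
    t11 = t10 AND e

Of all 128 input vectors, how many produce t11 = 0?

t11 = t10 AND e must be 0, so at least one of t10, e is 0.
Enumerating the 128 input combinations, 106 give t11 = 0 and 22 give t11 = 1.

106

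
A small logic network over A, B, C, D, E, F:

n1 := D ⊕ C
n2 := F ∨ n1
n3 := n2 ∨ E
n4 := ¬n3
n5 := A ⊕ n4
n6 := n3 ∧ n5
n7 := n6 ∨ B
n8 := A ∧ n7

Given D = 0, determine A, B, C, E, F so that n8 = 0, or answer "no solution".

n8 = A ∧ n7 must be 0, so at least one of A, n7 is 0.
Check with D = 0 and A=0, B=1, C=0, E=1, F=0:
n1 = D ⊕ C = 0 ⊕ 0 = 0
n2 = F ∨ n1 = 0 ∨ 0 = 0
n3 = n2 ∨ E = 0 ∨ 1 = 1
n4 = ¬n3 = ¬1 = 0
n5 = A ⊕ n4 = 0 ⊕ 0 = 0
n6 = n3 ∧ n5 = 1 ∧ 0 = 0
n7 = n6 ∨ B = 0 ∨ 1 = 1
n8 = A ∧ n7 = 0 ∧ 1 = 0
So n8 = 0.

A=0 B=1 C=0 E=1 F=0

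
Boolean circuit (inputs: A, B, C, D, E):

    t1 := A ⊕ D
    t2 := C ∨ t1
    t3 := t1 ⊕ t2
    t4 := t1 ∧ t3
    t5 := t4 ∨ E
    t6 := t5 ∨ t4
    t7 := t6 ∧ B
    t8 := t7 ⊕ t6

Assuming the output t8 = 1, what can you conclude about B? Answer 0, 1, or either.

0

t8 = t7 ⊕ t6 must be 1, so t7 and t6 differ.
Every assignment with t8 = 1 has B = 0; there are 8 such assignment(s).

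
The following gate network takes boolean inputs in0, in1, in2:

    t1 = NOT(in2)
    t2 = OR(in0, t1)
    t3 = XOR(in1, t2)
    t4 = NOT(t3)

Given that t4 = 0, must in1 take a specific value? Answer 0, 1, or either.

Both values of in1 occur among assignments with t4 = 0:
  in1=0: in0=0, in1=0, in2=0
  in1=1: in0=0, in1=1, in2=1

either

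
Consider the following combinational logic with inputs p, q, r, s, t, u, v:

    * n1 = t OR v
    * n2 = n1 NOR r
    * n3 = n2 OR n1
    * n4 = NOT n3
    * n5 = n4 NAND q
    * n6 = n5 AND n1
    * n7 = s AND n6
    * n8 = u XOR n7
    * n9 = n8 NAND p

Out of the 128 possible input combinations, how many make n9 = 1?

n9 = n8 NAND p must be 1, so at least one of n8, p is 0.
Enumerating the 128 input combinations, 96 give n9 = 1 and 32 give n9 = 0.

96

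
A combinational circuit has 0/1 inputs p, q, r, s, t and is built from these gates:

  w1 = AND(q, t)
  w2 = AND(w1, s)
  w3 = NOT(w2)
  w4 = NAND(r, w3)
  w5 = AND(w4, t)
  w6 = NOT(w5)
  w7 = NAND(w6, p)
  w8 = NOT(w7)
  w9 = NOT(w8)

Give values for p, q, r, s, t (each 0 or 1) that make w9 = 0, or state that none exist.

p=1, q=0, r=1, s=1, t=1

Check with p=1, q=0, r=1, s=1, t=1:
w1 = AND(q, t) = AND(0, 1) = 0
w2 = AND(w1, s) = AND(0, 1) = 0
w3 = NOT(w2) = NOT 0 = 1
w4 = NAND(r, w3) = NAND(1, 1) = 0
w5 = AND(w4, t) = AND(0, 1) = 0
w6 = NOT(w5) = NOT 0 = 1
w7 = NAND(w6, p) = NAND(1, 1) = 0
w8 = NOT(w7) = NOT 0 = 1
w9 = NOT(w8) = NOT 1 = 0
So w9 = 0 as required.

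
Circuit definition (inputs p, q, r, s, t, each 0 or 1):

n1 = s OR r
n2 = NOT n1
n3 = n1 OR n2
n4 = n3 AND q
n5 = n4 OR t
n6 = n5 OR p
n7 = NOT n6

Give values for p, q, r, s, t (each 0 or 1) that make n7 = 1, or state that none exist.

n7 = NOT n6 must be 1, so n6 = 0.
n6 = n5 OR p must be 0, so both n5 = 0 and p = 0.
Check with p=0, q=0, r=1, s=1, t=0:
n1 = s OR r = 1 OR 1 = 1
n2 = NOT n1 = NOT 1 = 0
n3 = n1 OR n2 = 1 OR 0 = 1
n4 = n3 AND q = 1 AND 0 = 0
n5 = n4 OR t = 0 OR 0 = 0
n6 = n5 OR p = 0 OR 0 = 0
n7 = NOT n6 = NOT 0 = 1
So n7 = 1 as required.

p=0, q=0, r=1, s=1, t=0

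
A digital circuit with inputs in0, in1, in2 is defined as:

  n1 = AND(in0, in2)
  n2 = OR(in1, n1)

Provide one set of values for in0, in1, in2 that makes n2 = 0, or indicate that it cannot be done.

in0=0, in1=0, in2=1

n2 = OR(in1, n1) must be 0, so both in1 = 0 and n1 = 0.
Check with in0=0, in1=0, in2=1:
n1 = AND(in0, in2) = AND(0, 1) = 0
n2 = OR(in1, n1) = OR(0, 0) = 0
So n2 = 0 as required.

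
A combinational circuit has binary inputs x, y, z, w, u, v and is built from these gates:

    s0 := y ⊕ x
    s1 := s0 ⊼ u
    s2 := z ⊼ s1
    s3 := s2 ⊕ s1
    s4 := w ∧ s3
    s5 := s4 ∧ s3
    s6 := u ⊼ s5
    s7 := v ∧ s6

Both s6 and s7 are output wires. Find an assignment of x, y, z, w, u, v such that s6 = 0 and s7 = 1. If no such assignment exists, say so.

Across all 64 input combinations, none give both s6 = 0 and s7 = 1.

no solution exists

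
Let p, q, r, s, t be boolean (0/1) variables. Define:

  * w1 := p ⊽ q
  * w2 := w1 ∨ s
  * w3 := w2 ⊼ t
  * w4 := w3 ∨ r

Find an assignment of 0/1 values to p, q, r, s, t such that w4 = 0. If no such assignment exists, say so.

Check with p=1, q=0, r=0, s=1, t=1:
w1 = p ⊽ q = 1 ⊽ 0 = 0
w2 = w1 ∨ s = 0 ∨ 1 = 1
w3 = w2 ⊼ t = 1 ⊼ 1 = 0
w4 = w3 ∨ r = 0 ∨ 0 = 0
So w4 = 0 as required.

p=1, q=0, r=0, s=1, t=1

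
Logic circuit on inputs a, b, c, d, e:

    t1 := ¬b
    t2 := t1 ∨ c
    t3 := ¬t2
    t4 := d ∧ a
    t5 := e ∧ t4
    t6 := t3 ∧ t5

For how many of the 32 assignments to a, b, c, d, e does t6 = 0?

31

t6 = t3 ∧ t5 must be 0, so at least one of t3, t5 is 0.
Enumerating the 32 input combinations, 31 give t6 = 0 and 1 give t6 = 1.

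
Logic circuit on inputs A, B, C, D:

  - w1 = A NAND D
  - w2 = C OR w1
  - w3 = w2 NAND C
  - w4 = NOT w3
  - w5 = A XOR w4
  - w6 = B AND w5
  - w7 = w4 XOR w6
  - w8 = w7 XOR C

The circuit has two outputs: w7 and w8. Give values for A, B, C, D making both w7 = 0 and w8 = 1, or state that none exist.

A=0 B=1 C=1 D=1

Check with A=0 B=1 C=1 D=1:
w1 = A NAND D = 0 NAND 1 = 1
w2 = C OR w1 = 1 OR 1 = 1
w3 = w2 NAND C = 1 NAND 1 = 0
w4 = NOT w3 = NOT 0 = 1
w5 = A XOR w4 = 0 XOR 1 = 1
w6 = B AND w5 = 1 AND 1 = 1
w7 = w4 XOR w6 = 1 XOR 1 = 0
w8 = w7 XOR C = 0 XOR 1 = 1
So w7 = 0 and w8 = 1.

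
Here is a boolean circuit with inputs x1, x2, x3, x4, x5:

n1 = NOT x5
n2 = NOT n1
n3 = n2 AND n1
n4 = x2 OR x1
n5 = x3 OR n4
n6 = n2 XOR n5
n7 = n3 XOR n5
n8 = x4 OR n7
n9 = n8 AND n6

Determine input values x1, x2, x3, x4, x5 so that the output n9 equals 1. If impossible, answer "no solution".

x1=1, x2=1, x3=1, x4=1, x5=0

n9 = n8 AND n6 must be 1, so both n8 = 1 and n6 = 1.
Check with x1=1, x2=1, x3=1, x4=1, x5=0:
n1 = NOT x5 = NOT 0 = 1
n2 = NOT n1 = NOT 1 = 0
n3 = n2 AND n1 = 0 AND 1 = 0
n4 = x2 OR x1 = 1 OR 1 = 1
n5 = x3 OR n4 = 1 OR 1 = 1
n6 = n2 XOR n5 = 0 XOR 1 = 1
n7 = n3 XOR n5 = 0 XOR 1 = 1
n8 = x4 OR n7 = 1 OR 1 = 1
n9 = n8 AND n6 = 1 AND 1 = 1
So n9 = 1 as required.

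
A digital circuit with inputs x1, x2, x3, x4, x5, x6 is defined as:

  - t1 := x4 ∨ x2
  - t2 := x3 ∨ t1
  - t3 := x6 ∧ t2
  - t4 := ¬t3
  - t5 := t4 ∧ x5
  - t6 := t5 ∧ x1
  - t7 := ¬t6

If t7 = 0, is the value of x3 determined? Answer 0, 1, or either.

Both values of x3 occur among assignments with t7 = 0:
  x3=0: x1=1, x2=0, x3=0, x4=0, x5=1, x6=0
  x3=1: x1=1, x2=0, x3=1, x4=0, x5=1, x6=0

either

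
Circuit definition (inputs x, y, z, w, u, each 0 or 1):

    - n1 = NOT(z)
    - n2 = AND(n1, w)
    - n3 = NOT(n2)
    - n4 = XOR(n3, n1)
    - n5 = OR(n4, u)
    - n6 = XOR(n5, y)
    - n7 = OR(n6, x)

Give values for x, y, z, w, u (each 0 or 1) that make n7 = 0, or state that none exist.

Check with x=0, y=1, z=1, w=0, u=1:
n1 = NOT(z) = NOT 1 = 0
n2 = AND(n1, w) = AND(0, 0) = 0
n3 = NOT(n2) = NOT 0 = 1
n4 = XOR(n3, n1) = XOR(1, 0) = 1
n5 = OR(n4, u) = OR(1, 1) = 1
n6 = XOR(n5, y) = XOR(1, 1) = 0
n7 = OR(n6, x) = OR(0, 0) = 0
So n7 = 0 as required.

x=0, y=1, z=1, w=0, u=1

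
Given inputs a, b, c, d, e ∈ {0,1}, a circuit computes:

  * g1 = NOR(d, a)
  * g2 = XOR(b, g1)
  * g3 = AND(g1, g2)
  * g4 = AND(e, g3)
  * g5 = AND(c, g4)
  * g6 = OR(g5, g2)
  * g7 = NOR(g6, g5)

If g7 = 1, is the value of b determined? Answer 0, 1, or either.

either

Both values of b occur among assignments with g7 = 1:
  b=0: a=0, b=0, c=0, d=1, e=0
  b=1: a=0, b=1, c=0, d=0, e=0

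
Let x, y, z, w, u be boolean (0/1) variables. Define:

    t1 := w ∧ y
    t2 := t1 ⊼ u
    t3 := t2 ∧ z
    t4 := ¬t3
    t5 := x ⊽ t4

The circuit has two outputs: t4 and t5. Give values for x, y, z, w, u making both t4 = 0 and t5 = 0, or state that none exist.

Check with x=1, y=0, z=1, w=1, u=0:
t1 = w ∧ y = 1 ∧ 0 = 0
t2 = t1 ⊼ u = 0 ⊼ 0 = 1
t3 = t2 ∧ z = 1 ∧ 1 = 1
t4 = ¬t3 = ¬1 = 0
t5 = x ⊽ t4 = 1 ⊽ 0 = 0
So t4 = 0 and t5 = 0.

x=1, y=0, z=1, w=1, u=0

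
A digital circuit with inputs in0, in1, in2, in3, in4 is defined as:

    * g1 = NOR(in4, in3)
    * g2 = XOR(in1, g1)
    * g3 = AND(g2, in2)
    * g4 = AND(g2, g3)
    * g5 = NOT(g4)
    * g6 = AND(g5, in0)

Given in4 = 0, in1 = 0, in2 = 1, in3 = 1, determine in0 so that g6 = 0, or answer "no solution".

Check with in4 = 0, in1 = 0, in2 = 1, in3 = 1 and in0=0:
g1 = NOR(in4, in3) = NOR(0, 1) = 0
g2 = XOR(in1, g1) = XOR(0, 0) = 0
g3 = AND(g2, in2) = AND(0, 1) = 0
g4 = AND(g2, g3) = AND(0, 0) = 0
g5 = NOT(g4) = NOT 0 = 1
g6 = AND(g5, in0) = AND(1, 0) = 0
So g6 = 0.

in0=0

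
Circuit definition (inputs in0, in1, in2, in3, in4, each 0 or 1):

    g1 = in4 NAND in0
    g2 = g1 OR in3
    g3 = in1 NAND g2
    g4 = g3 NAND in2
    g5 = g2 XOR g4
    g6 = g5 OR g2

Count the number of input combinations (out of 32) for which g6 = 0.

2

g6 = g5 OR g2 must be 0, so both g5 = 0 and g2 = 0.
g5 = g2 XOR g4 must be 0, so g2 and g4 are equal.
g2 = g1 OR in3 must be 0, so both g1 = 0 and in3 = 0.
Satisfying assignments:
  in0=1, in1=0, in2=1, in3=0, in4=1
  in0=1, in1=1, in2=1, in3=0, in4=1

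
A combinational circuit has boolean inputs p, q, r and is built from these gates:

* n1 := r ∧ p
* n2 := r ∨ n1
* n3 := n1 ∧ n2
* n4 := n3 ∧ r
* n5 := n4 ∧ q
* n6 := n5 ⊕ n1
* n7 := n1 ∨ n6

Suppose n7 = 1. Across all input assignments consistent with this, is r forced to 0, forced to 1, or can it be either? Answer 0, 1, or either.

n7 = n1 ∨ n6 must be 1, so at least one of n1, n6 is 1.
Every assignment with n7 = 1 has r = 1; there are 2 such assignment(s).
  p=1, q=0, r=1
  p=1, q=1, r=1

1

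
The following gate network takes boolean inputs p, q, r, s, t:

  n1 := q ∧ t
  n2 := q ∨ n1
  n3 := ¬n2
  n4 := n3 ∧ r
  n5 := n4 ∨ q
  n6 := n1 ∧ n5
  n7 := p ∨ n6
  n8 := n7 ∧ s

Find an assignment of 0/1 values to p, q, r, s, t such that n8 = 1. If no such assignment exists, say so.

p=0, q=1, r=1, s=1, t=1

n8 = n7 ∧ s must be 1, so both n7 = 1 and s = 1.
n7 = p ∨ n6 must be 1, so at least one of p, n6 is 1.
Check with p=0, q=1, r=1, s=1, t=1:
n1 = q ∧ t = 1 ∧ 1 = 1
n2 = q ∨ n1 = 1 ∨ 1 = 1
n3 = ¬n2 = ¬1 = 0
n4 = n3 ∧ r = 0 ∧ 1 = 0
n5 = n4 ∨ q = 0 ∨ 1 = 1
n6 = n1 ∧ n5 = 1 ∧ 1 = 1
n7 = p ∨ n6 = 0 ∨ 1 = 1
n8 = n7 ∧ s = 1 ∧ 1 = 1
So n8 = 1 as required.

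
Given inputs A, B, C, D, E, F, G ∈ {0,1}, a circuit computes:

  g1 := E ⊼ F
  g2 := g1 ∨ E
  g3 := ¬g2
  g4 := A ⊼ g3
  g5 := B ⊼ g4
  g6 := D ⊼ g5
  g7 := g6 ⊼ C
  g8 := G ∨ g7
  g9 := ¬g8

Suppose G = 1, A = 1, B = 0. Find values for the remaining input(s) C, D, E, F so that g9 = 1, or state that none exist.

With G = 1, A = 1, B = 0 fixed, none of the 16 settings of C, D, E, F give g9 = 1.
For example, with C=0, D=0, E=1, F=0:
g1 = E ⊼ F = 1 ⊼ 0 = 1
g2 = g1 ∨ E = 1 ∨ 1 = 1
g3 = ¬g2 = ¬1 = 0
g4 = A ⊼ g3 = 1 ⊼ 0 = 1
g5 = B ⊼ g4 = 0 ⊼ 1 = 1
g6 = D ⊼ g5 = 0 ⊼ 1 = 1
g7 = g6 ⊼ C = 1 ⊼ 0 = 1
g8 = G ∨ g7 = 1 ∨ 1 = 1
g9 = ¬g8 = ¬1 = 0
giving g9 = 0 ≠ 1.

no solution exists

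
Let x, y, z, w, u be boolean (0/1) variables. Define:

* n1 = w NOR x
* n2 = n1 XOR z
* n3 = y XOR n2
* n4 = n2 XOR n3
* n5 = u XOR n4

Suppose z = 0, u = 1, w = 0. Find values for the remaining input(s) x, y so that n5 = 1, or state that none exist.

Check with z = 0, u = 1, w = 0 and x=1, y=0:
n1 = w NOR x = 0 NOR 1 = 0
n2 = n1 XOR z = 0 XOR 0 = 0
n3 = y XOR n2 = 0 XOR 0 = 0
n4 = n2 XOR n3 = 0 XOR 0 = 0
n5 = u XOR n4 = 1 XOR 0 = 1
So n5 = 1.

x=1 y=0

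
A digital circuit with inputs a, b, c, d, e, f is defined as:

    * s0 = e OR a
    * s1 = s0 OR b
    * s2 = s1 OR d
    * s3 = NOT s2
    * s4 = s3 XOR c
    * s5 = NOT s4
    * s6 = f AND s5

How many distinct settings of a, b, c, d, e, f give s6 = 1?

16

s6 = f AND s5 must be 1, so both f = 1 and s5 = 1.
s5 = NOT s4 must be 1, so s4 = 0.
Enumerating the 64 input combinations, 16 give s6 = 1 and 48 give s6 = 0.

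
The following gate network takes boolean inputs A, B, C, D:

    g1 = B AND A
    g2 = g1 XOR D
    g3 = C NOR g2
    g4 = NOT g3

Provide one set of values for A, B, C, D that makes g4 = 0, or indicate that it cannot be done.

A=1 B=0 C=0 D=0

g4 = NOT g3 must be 0, so g3 = 1.
g3 = C NOR g2 must be 1, so both C = 0 and g2 = 0.
g2 = g1 XOR D must be 0, so g1 and D are equal.
Check with A=1 B=0 C=0 D=0:
g1 = B AND A = 0 AND 1 = 0
g2 = g1 XOR D = 0 XOR 0 = 0
g3 = C NOR g2 = 0 NOR 0 = 1
g4 = NOT g3 = NOT 1 = 0
So g4 = 0 as required.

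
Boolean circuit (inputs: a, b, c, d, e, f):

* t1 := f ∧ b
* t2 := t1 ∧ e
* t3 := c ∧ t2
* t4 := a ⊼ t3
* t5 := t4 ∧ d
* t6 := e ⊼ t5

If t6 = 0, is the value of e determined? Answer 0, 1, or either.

1

t6 = e ⊼ t5 must be 0, so both e = 1 and t5 = 1.
t5 = t4 ∧ d must be 1, so both t4 = 1 and d = 1.
t4 = a ⊼ t3 must be 1, so at least one of a, t3 is 0.
Every assignment with t6 = 0 has e = 1; there are 15 such assignment(s).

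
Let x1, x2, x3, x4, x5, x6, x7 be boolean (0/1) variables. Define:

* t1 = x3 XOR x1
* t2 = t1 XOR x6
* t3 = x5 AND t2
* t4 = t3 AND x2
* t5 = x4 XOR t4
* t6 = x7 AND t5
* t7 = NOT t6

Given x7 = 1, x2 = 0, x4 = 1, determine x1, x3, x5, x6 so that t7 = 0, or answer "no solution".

t7 = NOT t6 must be 0, so t6 = 1.
Check with x7 = 1, x2 = 0, x4 = 1 and x1=1, x3=0, x5=1, x6=0:
t1 = x3 XOR x1 = 0 XOR 1 = 1
t2 = t1 XOR x6 = 1 XOR 0 = 1
t3 = x5 AND t2 = 1 AND 1 = 1
t4 = t3 AND x2 = 1 AND 0 = 0
t5 = x4 XOR t4 = 1 XOR 0 = 1
t6 = x7 AND t5 = 1 AND 1 = 1
t7 = NOT t6 = NOT 1 = 0
So t7 = 0.

x1=1, x3=0, x5=1, x6=0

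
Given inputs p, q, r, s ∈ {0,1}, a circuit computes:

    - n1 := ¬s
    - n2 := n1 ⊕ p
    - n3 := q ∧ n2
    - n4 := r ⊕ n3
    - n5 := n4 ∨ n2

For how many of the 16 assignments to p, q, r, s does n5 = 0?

n5 = n4 ∨ n2 must be 0, so both n4 = 0 and n2 = 0.
n4 = r ⊕ n3 must be 0, so r and n3 are equal.
n2 = n1 ⊕ p must be 0, so n1 and p are equal.
Satisfying assignments:
  p=0, q=0, r=0, s=1
  p=0, q=1, r=0, s=1
  p=1, q=0, r=0, s=0
  p=1, q=1, r=0, s=0

4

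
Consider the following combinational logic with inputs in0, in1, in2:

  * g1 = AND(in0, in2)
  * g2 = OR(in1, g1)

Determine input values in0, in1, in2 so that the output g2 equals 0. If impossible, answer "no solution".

Check with in0=1, in1=0, in2=0:
g1 = AND(in0, in2) = AND(1, 0) = 0
g2 = OR(in1, g1) = OR(0, 0) = 0
So g2 = 0 as required.

in0=1, in1=0, in2=0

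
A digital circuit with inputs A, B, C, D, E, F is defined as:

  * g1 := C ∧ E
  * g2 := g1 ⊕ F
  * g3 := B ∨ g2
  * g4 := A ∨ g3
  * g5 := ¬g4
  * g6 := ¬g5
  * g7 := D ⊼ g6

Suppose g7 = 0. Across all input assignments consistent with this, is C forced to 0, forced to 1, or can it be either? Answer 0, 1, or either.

Both values of C occur among assignments with g7 = 0:
  C=0: A=0, B=0, C=0, D=1, E=0, F=1
  C=1: A=0, B=0, C=1, D=1, E=0, F=1

either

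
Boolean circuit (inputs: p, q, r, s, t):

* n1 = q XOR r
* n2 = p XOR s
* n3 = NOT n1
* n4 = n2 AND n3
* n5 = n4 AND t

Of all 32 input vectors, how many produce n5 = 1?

n5 = n4 AND t must be 1, so both n4 = 1 and t = 1.
n4 = n2 AND n3 must be 1, so both n2 = 1 and n3 = 1.
Satisfying assignments:
  p=0, q=0, r=0, s=1, t=1
  p=0, q=1, r=1, s=1, t=1
  p=1, q=0, r=0, s=0, t=1
  p=1, q=1, r=1, s=0, t=1

4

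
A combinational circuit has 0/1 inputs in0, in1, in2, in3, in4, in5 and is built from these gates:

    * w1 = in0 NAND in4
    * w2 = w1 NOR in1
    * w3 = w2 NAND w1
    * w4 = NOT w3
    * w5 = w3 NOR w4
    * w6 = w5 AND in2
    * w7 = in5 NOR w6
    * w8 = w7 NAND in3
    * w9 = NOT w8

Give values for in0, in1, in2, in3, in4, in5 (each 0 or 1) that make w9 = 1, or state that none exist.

in0=1 in1=1 in2=0 in3=1 in4=1 in5=0

Check with in0=1 in1=1 in2=0 in3=1 in4=1 in5=0:
w1 = in0 NAND in4 = 1 NAND 1 = 0
w2 = w1 NOR in1 = 0 NOR 1 = 0
w3 = w2 NAND w1 = 0 NAND 0 = 1
w4 = NOT w3 = NOT 1 = 0
w5 = w3 NOR w4 = 1 NOR 0 = 0
w6 = w5 AND in2 = 0 AND 0 = 0
w7 = in5 NOR w6 = 0 NOR 0 = 1
w8 = w7 NAND in3 = 1 NAND 1 = 0
w9 = NOT w8 = NOT 0 = 1
So w9 = 1 as required.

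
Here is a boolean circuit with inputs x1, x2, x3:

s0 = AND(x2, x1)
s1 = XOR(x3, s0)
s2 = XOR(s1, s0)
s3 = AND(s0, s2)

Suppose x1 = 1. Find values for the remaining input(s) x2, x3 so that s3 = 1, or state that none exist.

s3 = AND(s0, s2) must be 1, so both s0 = 1 and s2 = 1.
s0 = AND(x2, x1) must be 1, so both x2 = 1 and x1 = 1.
Check with x1 = 1 and x2=1, x3=1:
s0 = AND(x2, x1) = AND(1, 1) = 1
s1 = XOR(x3, s0) = XOR(1, 1) = 0
s2 = XOR(s1, s0) = XOR(0, 1) = 1
s3 = AND(s0, s2) = AND(1, 1) = 1
So s3 = 1.

x2=1, x3=1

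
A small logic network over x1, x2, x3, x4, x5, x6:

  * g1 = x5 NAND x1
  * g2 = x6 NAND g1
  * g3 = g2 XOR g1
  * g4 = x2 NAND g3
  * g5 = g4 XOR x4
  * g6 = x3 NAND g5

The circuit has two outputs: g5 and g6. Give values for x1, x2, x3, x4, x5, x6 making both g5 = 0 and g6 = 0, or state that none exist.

no solution exists

Across all 64 input combinations, none give both g5 = 0 and g6 = 0.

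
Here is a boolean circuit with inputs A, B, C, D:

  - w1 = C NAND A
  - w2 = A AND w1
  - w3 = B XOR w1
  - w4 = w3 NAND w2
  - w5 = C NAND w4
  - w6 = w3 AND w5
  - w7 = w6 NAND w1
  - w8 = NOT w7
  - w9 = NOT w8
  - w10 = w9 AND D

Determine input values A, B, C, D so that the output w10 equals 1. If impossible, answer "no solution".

w10 = w9 AND D must be 1, so both w9 = 1 and D = 1.
Check with A=1, B=0, C=1, D=1:
w1 = C NAND A = 1 NAND 1 = 0
w2 = A AND w1 = 1 AND 0 = 0
w3 = B XOR w1 = 0 XOR 0 = 0
w4 = w3 NAND w2 = 0 NAND 0 = 1
w5 = C NAND w4 = 1 NAND 1 = 0
w6 = w3 AND w5 = 0 AND 0 = 0
w7 = w6 NAND w1 = 0 NAND 0 = 1
w8 = NOT w7 = NOT 1 = 0
w9 = NOT w8 = NOT 0 = 1
w10 = w9 AND D = 1 AND 1 = 1
So w10 = 1 as required.

A=1, B=0, C=1, D=1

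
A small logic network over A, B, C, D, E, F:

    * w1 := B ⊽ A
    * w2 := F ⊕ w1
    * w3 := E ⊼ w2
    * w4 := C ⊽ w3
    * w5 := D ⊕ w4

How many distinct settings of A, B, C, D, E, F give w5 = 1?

32

w5 = D ⊕ w4 must be 1, so D and w4 differ.
Enumerating the 64 input combinations, 32 give w5 = 1 and 32 give w5 = 0.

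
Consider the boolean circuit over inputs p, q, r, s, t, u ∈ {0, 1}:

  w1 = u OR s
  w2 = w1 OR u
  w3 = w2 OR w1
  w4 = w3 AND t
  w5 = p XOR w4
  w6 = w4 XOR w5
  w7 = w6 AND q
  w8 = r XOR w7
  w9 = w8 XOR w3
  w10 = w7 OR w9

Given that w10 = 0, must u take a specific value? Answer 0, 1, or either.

either

Both values of u occur among assignments with w10 = 0:
  u=0: p=0, q=0, r=0, s=0, t=0, u=0
  u=1: p=0, q=0, r=1, s=0, t=0, u=1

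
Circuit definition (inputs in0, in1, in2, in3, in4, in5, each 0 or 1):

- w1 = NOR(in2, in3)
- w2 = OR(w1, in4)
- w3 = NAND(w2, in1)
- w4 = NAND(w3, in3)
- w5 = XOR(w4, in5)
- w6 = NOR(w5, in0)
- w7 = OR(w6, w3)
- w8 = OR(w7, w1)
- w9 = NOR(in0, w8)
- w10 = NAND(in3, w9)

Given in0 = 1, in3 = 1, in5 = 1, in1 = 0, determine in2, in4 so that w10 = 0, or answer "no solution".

With in0 = 1, in3 = 1, in5 = 1, in1 = 0 fixed, none of the 4 settings of in2, in4 give w10 = 0.
For example, with in2=0, in4=0:
w1 = NOR(in2, in3) = NOR(0, 1) = 0
w2 = OR(w1, in4) = OR(0, 0) = 0
w3 = NAND(w2, in1) = NAND(0, 0) = 1
w4 = NAND(w3, in3) = NAND(1, 1) = 0
w5 = XOR(w4, in5) = XOR(0, 1) = 1
w6 = NOR(w5, in0) = NOR(1, 1) = 0
w7 = OR(w6, w3) = OR(0, 1) = 1
w8 = OR(w7, w1) = OR(1, 0) = 1
w9 = NOR(in0, w8) = NOR(1, 1) = 0
w10 = NAND(in3, w9) = NAND(1, 0) = 1
giving w10 = 1 ≠ 0.

no solution exists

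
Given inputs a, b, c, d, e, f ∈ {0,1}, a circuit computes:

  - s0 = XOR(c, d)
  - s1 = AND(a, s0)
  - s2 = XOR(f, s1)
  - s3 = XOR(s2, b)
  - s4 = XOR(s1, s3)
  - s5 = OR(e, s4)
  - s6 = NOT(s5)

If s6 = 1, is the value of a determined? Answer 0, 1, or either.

Both values of a occur among assignments with s6 = 1:
  a=0: a=0, b=0, c=0, d=0, e=0, f=0
  a=1: a=1, b=0, c=0, d=0, e=0, f=0

either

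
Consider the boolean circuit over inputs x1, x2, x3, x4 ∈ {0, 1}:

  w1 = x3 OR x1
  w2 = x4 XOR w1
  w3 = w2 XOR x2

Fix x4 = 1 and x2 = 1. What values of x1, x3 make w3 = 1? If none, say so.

w3 = w2 XOR x2 must be 1, so w2 and x2 differ.
Check with x4 = 1 and x2 = 1 and x1=1, x3=0:
w1 = x3 OR x1 = 0 OR 1 = 1
w2 = x4 XOR w1 = 1 XOR 1 = 0
w3 = w2 XOR x2 = 0 XOR 1 = 1
So w3 = 1.

x1=1, x3=0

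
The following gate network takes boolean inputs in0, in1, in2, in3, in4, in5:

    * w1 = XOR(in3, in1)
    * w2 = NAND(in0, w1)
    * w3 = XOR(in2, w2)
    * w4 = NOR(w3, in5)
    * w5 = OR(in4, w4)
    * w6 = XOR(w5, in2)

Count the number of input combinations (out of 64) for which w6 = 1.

w6 = XOR(w5, in2) must be 1, so w5 and in2 differ.
Enumerating the 64 input combinations, 28 give w6 = 1 and 36 give w6 = 0.

28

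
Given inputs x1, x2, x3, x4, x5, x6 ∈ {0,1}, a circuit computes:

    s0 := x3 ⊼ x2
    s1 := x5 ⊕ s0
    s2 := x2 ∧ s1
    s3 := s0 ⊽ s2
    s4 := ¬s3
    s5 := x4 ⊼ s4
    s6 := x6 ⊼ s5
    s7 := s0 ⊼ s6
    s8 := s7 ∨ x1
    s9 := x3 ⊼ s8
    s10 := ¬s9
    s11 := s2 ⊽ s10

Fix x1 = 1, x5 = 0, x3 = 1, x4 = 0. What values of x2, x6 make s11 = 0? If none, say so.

s11 = s2 ⊽ s10 must be 0, so at least one of s2, s10 is 1.
Check with x1 = 1, x5 = 0, x3 = 1, x4 = 0 and x2=1, x6=1:
s0 = x3 ⊼ x2 = 1 ⊼ 1 = 0
s1 = x5 ⊕ s0 = 0 ⊕ 0 = 0
s2 = x2 ∧ s1 = 1 ∧ 0 = 0
s3 = s0 ⊽ s2 = 0 ⊽ 0 = 1
s4 = ¬s3 = ¬1 = 0
s5 = x4 ⊼ s4 = 0 ⊼ 0 = 1
s6 = x6 ⊼ s5 = 1 ⊼ 1 = 0
s7 = s0 ⊼ s6 = 0 ⊼ 0 = 1
s8 = s7 ∨ x1 = 1 ∨ 1 = 1
s9 = x3 ⊼ s8 = 1 ⊼ 1 = 0
s10 = ¬s9 = ¬0 = 1
s11 = s2 ⊽ s10 = 0 ⊽ 1 = 0
So s11 = 0.

x2=1 x6=1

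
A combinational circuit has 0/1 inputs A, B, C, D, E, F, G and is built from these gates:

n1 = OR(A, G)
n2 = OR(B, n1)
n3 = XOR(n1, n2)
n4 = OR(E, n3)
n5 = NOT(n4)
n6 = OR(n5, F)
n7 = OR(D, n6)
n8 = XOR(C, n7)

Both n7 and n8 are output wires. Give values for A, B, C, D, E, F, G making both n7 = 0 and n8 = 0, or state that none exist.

Check with A=0 B=1 C=0 D=0 E=1 F=0 G=1:
n1 = OR(A, G) = OR(0, 1) = 1
n2 = OR(B, n1) = OR(1, 1) = 1
n3 = XOR(n1, n2) = XOR(1, 1) = 0
n4 = OR(E, n3) = OR(1, 0) = 1
n5 = NOT(n4) = NOT 1 = 0
n6 = OR(n5, F) = OR(0, 0) = 0
n7 = OR(D, n6) = OR(0, 0) = 0
n8 = XOR(C, n7) = XOR(0, 0) = 0
So n7 = 0 and n8 = 0.

A=0 B=1 C=0 D=0 E=1 F=0 G=1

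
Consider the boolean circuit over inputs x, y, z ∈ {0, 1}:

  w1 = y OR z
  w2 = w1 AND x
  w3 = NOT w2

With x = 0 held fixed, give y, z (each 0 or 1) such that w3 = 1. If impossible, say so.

y=1 z=0

Check with x = 0 and y=1, z=0:
w1 = y OR z = 1 OR 0 = 1
w2 = w1 AND x = 1 AND 0 = 0
w3 = NOT w2 = NOT 0 = 1
So w3 = 1.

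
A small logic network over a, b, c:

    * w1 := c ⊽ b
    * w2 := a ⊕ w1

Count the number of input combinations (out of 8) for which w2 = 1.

w2 = a ⊕ w1 must be 1, so a and w1 differ.
Satisfying assignments:
  a=0, b=0, c=0
  a=1, b=0, c=1
  a=1, b=1, c=0
  a=1, b=1, c=1

4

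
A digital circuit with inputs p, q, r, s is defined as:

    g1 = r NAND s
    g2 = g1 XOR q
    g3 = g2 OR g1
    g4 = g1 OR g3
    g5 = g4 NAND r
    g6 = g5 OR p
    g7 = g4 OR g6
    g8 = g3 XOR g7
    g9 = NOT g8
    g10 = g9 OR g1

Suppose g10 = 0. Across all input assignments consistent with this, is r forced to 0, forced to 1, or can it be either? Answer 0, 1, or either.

g10 = g9 OR g1 must be 0, so both g9 = 0 and g1 = 0.
g9 = NOT g8 must be 0, so g8 = 1.
Every assignment with g10 = 0 has r = 1; there are 2 such assignment(s).
  p=0, q=0, r=1, s=1
  p=1, q=0, r=1, s=1

1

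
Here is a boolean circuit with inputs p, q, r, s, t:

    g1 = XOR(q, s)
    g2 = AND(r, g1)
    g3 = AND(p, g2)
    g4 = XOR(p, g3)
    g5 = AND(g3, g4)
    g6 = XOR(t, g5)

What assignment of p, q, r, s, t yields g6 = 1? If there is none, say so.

p=0, q=0, r=0, s=1, t=1

g6 = XOR(t, g5) must be 1, so t and g5 differ.
Check with p=0, q=0, r=0, s=1, t=1:
g1 = XOR(q, s) = XOR(0, 1) = 1
g2 = AND(r, g1) = AND(0, 1) = 0
g3 = AND(p, g2) = AND(0, 0) = 0
g4 = XOR(p, g3) = XOR(0, 0) = 0
g5 = AND(g3, g4) = AND(0, 0) = 0
g6 = XOR(t, g5) = XOR(1, 0) = 1
So g6 = 1 as required.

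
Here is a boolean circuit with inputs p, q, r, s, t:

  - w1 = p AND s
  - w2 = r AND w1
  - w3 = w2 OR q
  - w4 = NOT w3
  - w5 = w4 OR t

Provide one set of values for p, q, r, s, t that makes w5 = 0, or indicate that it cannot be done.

p=1, q=1, r=1, s=0, t=0

Check with p=1, q=1, r=1, s=0, t=0:
w1 = p AND s = 1 AND 0 = 0
w2 = r AND w1 = 1 AND 0 = 0
w3 = w2 OR q = 0 OR 1 = 1
w4 = NOT w3 = NOT 1 = 0
w5 = w4 OR t = 0 OR 0 = 0
So w5 = 0 as required.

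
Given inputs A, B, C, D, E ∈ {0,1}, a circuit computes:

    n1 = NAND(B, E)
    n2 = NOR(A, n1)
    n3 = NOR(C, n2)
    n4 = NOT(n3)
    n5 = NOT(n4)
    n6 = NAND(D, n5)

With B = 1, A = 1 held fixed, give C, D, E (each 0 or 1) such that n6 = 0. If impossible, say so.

C=0, D=1, E=0

Check with B = 1, A = 1 and C=0, D=1, E=0:
n1 = NAND(B, E) = NAND(1, 0) = 1
n2 = NOR(A, n1) = NOR(1, 1) = 0
n3 = NOR(C, n2) = NOR(0, 0) = 1
n4 = NOT(n3) = NOT 1 = 0
n5 = NOT(n4) = NOT 0 = 1
n6 = NAND(D, n5) = NAND(1, 1) = 0
So n6 = 0.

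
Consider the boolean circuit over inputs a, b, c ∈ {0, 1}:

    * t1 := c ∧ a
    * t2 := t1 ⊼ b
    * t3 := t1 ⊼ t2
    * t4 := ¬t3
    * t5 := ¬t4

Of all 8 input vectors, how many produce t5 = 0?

t5 = ¬t4 must be 0, so t4 = 1.
t4 = ¬t3 must be 1, so t3 = 0.
t3 = t1 ⊼ t2 must be 0, so both t1 = 1 and t2 = 1.
Satisfying assignments:
  a=1, b=0, c=1

1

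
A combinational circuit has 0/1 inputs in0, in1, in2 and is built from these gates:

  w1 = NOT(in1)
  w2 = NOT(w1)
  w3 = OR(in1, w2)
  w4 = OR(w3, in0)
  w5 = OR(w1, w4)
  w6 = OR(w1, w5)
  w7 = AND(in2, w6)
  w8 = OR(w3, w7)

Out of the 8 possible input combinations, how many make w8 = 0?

w8 = OR(w3, w7) must be 0, so both w3 = 0 and w7 = 0.
w3 = OR(in1, w2) must be 0, so both in1 = 0 and w2 = 0.
w7 = AND(in2, w6) must be 0, so at least one of in2, w6 is 0.
Satisfying assignments:
  in0=0, in1=0, in2=0
  in0=1, in1=0, in2=0

2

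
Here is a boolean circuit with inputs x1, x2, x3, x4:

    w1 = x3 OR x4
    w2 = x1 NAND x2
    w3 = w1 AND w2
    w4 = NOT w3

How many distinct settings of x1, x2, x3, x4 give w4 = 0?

9

w4 = NOT w3 must be 0, so w3 = 1.
w3 = w1 AND w2 must be 1, so both w1 = 1 and w2 = 1.
Enumerating the 16 input combinations, 9 give w4 = 0 and 7 give w4 = 1.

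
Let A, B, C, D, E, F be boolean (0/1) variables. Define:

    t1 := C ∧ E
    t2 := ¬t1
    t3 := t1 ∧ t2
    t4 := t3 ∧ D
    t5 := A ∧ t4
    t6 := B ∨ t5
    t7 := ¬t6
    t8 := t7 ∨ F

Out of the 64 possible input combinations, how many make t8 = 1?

48

t8 = t7 ∨ F must be 1, so at least one of t7, F is 1.
Enumerating the 64 input combinations, 48 give t8 = 1 and 16 give t8 = 0.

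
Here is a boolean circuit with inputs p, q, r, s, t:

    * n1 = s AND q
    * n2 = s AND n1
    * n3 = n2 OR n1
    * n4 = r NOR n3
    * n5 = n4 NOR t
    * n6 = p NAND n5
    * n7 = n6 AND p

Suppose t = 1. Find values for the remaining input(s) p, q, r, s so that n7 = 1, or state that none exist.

p=1, q=1, r=1, s=0

n7 = n6 AND p must be 1, so both n6 = 1 and p = 1.
Check with t = 1 and p=1, q=1, r=1, s=0:
n1 = s AND q = 0 AND 1 = 0
n2 = s AND n1 = 0 AND 0 = 0
n3 = n2 OR n1 = 0 OR 0 = 0
n4 = r NOR n3 = 1 NOR 0 = 0
n5 = n4 NOR t = 0 NOR 1 = 0
n6 = p NAND n5 = 1 NAND 0 = 1
n7 = n6 AND p = 1 AND 1 = 1
So n7 = 1.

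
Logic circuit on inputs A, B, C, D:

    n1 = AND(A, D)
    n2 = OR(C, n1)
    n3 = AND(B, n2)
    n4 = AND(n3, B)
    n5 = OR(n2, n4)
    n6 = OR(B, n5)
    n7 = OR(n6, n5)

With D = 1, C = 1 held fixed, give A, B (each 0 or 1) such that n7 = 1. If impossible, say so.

A=1, B=1

n7 = OR(n6, n5) must be 1, so at least one of n6, n5 is 1.
Check with D = 1, C = 1 and A=1, B=1:
n1 = AND(A, D) = AND(1, 1) = 1
n2 = OR(C, n1) = OR(1, 1) = 1
n3 = AND(B, n2) = AND(1, 1) = 1
n4 = AND(n3, B) = AND(1, 1) = 1
n5 = OR(n2, n4) = OR(1, 1) = 1
n6 = OR(B, n5) = OR(1, 1) = 1
n7 = OR(n6, n5) = OR(1, 1) = 1
So n7 = 1.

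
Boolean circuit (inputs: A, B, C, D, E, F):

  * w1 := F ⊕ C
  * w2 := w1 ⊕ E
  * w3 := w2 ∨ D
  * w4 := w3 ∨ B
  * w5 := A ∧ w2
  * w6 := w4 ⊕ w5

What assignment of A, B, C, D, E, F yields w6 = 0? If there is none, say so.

w6 = w4 ⊕ w5 must be 0, so w4 and w5 are equal.
Check with A=1, B=1, C=0, D=0, E=0, F=1:
w1 = F ⊕ C = 1 ⊕ 0 = 1
w2 = w1 ⊕ E = 1 ⊕ 0 = 1
w3 = w2 ∨ D = 1 ∨ 0 = 1
w4 = w3 ∨ B = 1 ∨ 1 = 1
w5 = A ∧ w2 = 1 ∧ 1 = 1
w6 = w4 ⊕ w5 = 1 ⊕ 1 = 0
So w6 = 0 as required.

A=1, B=1, C=0, D=0, E=0, F=1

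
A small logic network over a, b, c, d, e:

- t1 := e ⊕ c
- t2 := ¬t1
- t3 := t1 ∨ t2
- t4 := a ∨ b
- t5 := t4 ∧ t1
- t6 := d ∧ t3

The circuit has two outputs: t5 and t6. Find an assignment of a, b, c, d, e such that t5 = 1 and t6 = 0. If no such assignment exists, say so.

Check with a=1 b=1 c=1 d=0 e=0:
t1 = e ⊕ c = 0 ⊕ 1 = 1
t2 = ¬t1 = ¬1 = 0
t3 = t1 ∨ t2 = 1 ∨ 0 = 1
t4 = a ∨ b = 1 ∨ 1 = 1
t5 = t4 ∧ t1 = 1 ∧ 1 = 1
t6 = d ∧ t3 = 0 ∧ 1 = 0
So t5 = 1 and t6 = 0.

a=1 b=1 c=1 d=0 e=0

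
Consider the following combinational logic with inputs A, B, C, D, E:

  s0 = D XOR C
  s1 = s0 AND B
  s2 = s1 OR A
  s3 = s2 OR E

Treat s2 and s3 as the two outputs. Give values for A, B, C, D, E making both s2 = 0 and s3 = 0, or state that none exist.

Check with A=0 B=0 C=1 D=0 E=0:
s0 = D XOR C = 0 XOR 1 = 1
s1 = s0 AND B = 1 AND 0 = 0
s2 = s1 OR A = 0 OR 0 = 0
s3 = s2 OR E = 0 OR 0 = 0
So s2 = 0 and s3 = 0.

A=0 B=0 C=1 D=0 E=0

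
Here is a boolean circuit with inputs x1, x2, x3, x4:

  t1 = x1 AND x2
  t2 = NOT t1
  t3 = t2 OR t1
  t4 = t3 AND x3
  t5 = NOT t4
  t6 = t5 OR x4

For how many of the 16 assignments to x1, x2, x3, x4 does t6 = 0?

t6 = t5 OR x4 must be 0, so both t5 = 0 and x4 = 0.
Satisfying assignments:
  x1=0, x2=0, x3=1, x4=0
  x1=0, x2=1, x3=1, x4=0
  x1=1, x2=0, x3=1, x4=0
  x1=1, x2=1, x3=1, x4=0

4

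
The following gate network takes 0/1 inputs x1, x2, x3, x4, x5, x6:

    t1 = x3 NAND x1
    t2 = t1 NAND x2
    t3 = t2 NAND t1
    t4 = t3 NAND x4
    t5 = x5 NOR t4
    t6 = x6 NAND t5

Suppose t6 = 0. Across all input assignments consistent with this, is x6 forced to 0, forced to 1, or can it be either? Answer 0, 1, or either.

t6 = x6 NAND t5 must be 0, so both x6 = 1 and t5 = 1.
t5 = x5 NOR t4 must be 1, so both x5 = 0 and t4 = 0.
t4 = t3 NAND x4 must be 0, so both t3 = 1 and x4 = 1.
Every assignment with t6 = 0 has x6 = 1; there are 5 such assignment(s).

1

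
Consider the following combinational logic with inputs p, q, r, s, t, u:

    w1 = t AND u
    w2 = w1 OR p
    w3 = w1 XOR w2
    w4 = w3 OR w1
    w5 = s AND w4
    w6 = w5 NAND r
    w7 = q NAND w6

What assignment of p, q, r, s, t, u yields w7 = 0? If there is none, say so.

w7 = q NAND w6 must be 0, so both q = 1 and w6 = 1.
Check with p=1, q=1, r=1, s=0, t=1, u=1:
w1 = t AND u = 1 AND 1 = 1
w2 = w1 OR p = 1 OR 1 = 1
w3 = w1 XOR w2 = 1 XOR 1 = 0
w4 = w3 OR w1 = 0 OR 1 = 1
w5 = s AND w4 = 0 AND 1 = 0
w6 = w5 NAND r = 0 NAND 1 = 1
w7 = q NAND w6 = 1 NAND 1 = 0
So w7 = 0 as required.

p=1, q=1, r=1, s=0, t=1, u=1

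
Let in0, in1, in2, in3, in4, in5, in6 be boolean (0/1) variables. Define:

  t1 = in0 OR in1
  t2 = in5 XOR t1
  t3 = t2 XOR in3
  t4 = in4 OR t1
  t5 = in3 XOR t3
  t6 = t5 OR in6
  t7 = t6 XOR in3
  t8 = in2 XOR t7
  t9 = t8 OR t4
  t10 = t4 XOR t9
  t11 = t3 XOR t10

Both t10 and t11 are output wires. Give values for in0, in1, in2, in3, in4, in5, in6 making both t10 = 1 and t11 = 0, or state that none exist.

in0=0, in1=0, in2=1, in3=1, in4=0, in5=0, in6=1

Check with in0=0, in1=0, in2=1, in3=1, in4=0, in5=0, in6=1:
t1 = in0 OR in1 = 0 OR 0 = 0
t2 = in5 XOR t1 = 0 XOR 0 = 0
t3 = t2 XOR in3 = 0 XOR 1 = 1
t4 = in4 OR t1 = 0 OR 0 = 0
t5 = in3 XOR t3 = 1 XOR 1 = 0
t6 = t5 OR in6 = 0 OR 1 = 1
t7 = t6 XOR in3 = 1 XOR 1 = 0
t8 = in2 XOR t7 = 1 XOR 0 = 1
t9 = t8 OR t4 = 1 OR 0 = 1
t10 = t4 XOR t9 = 0 XOR 1 = 1
t11 = t3 XOR t10 = 1 XOR 1 = 0
So t10 = 1 and t11 = 0.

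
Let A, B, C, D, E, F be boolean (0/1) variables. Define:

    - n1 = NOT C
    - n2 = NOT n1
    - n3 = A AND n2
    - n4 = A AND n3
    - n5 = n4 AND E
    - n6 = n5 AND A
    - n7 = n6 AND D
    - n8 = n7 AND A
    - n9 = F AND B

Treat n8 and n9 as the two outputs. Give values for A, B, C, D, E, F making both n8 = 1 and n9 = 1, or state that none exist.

A=1 B=1 C=1 D=1 E=1 F=1

Check with A=1 B=1 C=1 D=1 E=1 F=1:
n1 = NOT C = NOT 1 = 0
n2 = NOT n1 = NOT 0 = 1
n3 = A AND n2 = 1 AND 1 = 1
n4 = A AND n3 = 1 AND 1 = 1
n5 = n4 AND E = 1 AND 1 = 1
n6 = n5 AND A = 1 AND 1 = 1
n7 = n6 AND D = 1 AND 1 = 1
n8 = n7 AND A = 1 AND 1 = 1
n9 = F AND B = 1 AND 1 = 1
So n8 = 1 and n9 = 1.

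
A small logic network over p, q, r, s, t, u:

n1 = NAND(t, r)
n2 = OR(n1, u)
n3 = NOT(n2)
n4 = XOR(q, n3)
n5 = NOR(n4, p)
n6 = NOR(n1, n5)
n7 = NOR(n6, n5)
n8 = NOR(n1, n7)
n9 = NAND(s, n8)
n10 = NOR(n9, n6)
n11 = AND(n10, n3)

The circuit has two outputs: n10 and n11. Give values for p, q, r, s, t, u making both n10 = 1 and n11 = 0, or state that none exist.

Check with p=0, q=0, r=1, s=1, t=1, u=1:
n1 = NAND(t, r) = NAND(1, 1) = 0
n2 = OR(n1, u) = OR(0, 1) = 1
n3 = NOT(n2) = NOT 1 = 0
n4 = XOR(q, n3) = XOR(0, 0) = 0
n5 = NOR(n4, p) = NOR(0, 0) = 1
n6 = NOR(n1, n5) = NOR(0, 1) = 0
n7 = NOR(n6, n5) = NOR(0, 1) = 0
n8 = NOR(n1, n7) = NOR(0, 0) = 1
n9 = NAND(s, n8) = NAND(1, 1) = 0
n10 = NOR(n9, n6) = NOR(0, 0) = 1
n11 = AND(n10, n3) = AND(1, 0) = 0
So n10 = 1 and n11 = 0.

p=0, q=0, r=1, s=1, t=1, u=1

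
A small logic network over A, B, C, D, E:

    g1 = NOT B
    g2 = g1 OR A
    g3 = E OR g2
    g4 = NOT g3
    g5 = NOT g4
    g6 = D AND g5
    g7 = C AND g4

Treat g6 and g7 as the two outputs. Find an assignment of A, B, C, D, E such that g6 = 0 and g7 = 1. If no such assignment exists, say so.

Check with A=0, B=1, C=1, D=0, E=0:
g1 = NOT B = NOT 1 = 0
g2 = g1 OR A = 0 OR 0 = 0
g3 = E OR g2 = 0 OR 0 = 0
g4 = NOT g3 = NOT 0 = 1
g5 = NOT g4 = NOT 1 = 0
g6 = D AND g5 = 0 AND 0 = 0
g7 = C AND g4 = 1 AND 1 = 1
So g6 = 0 and g7 = 1.

A=0, B=1, C=1, D=0, E=0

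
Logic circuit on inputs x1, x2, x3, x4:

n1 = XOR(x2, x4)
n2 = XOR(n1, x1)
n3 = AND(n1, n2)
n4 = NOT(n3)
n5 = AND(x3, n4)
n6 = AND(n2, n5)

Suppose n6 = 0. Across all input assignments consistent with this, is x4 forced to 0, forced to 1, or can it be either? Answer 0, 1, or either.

either

Both values of x4 occur among assignments with n6 = 0:
  x4=0: x1=0, x2=0, x3=0, x4=0
  x4=1: x1=0, x2=0, x3=0, x4=1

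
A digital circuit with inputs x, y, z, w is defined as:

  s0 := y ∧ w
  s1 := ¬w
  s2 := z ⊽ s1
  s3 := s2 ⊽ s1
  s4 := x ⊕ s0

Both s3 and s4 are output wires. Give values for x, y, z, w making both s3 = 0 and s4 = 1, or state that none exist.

x=1, y=0, z=1, w=0

Check with x=1, y=0, z=1, w=0:
s0 = y ∧ w = 0 ∧ 0 = 0
s1 = ¬w = ¬0 = 1
s2 = z ⊽ s1 = 1 ⊽ 1 = 0
s3 = s2 ⊽ s1 = 0 ⊽ 1 = 0
s4 = x ⊕ s0 = 1 ⊕ 0 = 1
So s3 = 0 and s4 = 1.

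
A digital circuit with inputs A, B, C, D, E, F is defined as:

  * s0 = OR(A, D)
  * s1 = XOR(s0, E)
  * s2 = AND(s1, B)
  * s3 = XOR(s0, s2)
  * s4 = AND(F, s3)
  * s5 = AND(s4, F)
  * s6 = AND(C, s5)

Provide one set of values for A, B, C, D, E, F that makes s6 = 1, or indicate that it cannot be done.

Check with A=0, B=0, C=1, D=1, E=0, F=1:
s0 = OR(A, D) = OR(0, 1) = 1
s1 = XOR(s0, E) = XOR(1, 0) = 1
s2 = AND(s1, B) = AND(1, 0) = 0
s3 = XOR(s0, s2) = XOR(1, 0) = 1
s4 = AND(F, s3) = AND(1, 1) = 1
s5 = AND(s4, F) = AND(1, 1) = 1
s6 = AND(C, s5) = AND(1, 1) = 1
So s6 = 1 as required.

A=0, B=0, C=1, D=1, E=0, F=1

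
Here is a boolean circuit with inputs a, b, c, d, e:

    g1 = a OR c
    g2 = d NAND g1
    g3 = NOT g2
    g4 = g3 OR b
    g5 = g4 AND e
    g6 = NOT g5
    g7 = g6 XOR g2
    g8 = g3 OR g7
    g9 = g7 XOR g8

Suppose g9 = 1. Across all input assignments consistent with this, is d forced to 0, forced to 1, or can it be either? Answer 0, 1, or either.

1

g9 = g7 XOR g8 must be 1, so g7 and g8 differ.
Every assignment with g9 = 1 has d = 1; there are 6 such assignment(s).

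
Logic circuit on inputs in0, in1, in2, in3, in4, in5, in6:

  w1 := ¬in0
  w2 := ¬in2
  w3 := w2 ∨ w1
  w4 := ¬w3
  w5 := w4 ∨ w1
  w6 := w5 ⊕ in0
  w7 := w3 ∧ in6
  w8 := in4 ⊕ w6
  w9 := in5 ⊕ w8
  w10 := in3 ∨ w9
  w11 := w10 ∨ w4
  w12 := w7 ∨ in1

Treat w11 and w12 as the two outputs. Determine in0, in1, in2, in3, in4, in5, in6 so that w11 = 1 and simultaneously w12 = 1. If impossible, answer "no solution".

Check with in0=1 in1=0 in2=0 in3=1 in4=1 in5=1 in6=1:
w1 = ¬in0 = ¬1 = 0
w2 = ¬in2 = ¬0 = 1
w3 = w2 ∨ w1 = 1 ∨ 0 = 1
w4 = ¬w3 = ¬1 = 0
w5 = w4 ∨ w1 = 0 ∨ 0 = 0
w6 = w5 ⊕ in0 = 0 ⊕ 1 = 1
w7 = w3 ∧ in6 = 1 ∧ 1 = 1
w8 = in4 ⊕ w6 = 1 ⊕ 1 = 0
w9 = in5 ⊕ w8 = 1 ⊕ 0 = 1
w10 = in3 ∨ w9 = 1 ∨ 1 = 1
w11 = w10 ∨ w4 = 1 ∨ 0 = 1
w12 = w7 ∨ in1 = 1 ∨ 0 = 1
So w11 = 1 and w12 = 1.

in0=1 in1=0 in2=0 in3=1 in4=1 in5=1 in6=1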